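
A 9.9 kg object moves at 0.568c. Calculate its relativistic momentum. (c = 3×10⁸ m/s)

γ = 1/√(1 - 0.568²) = 1.215
v = 0.568 × 3×10⁸ = 1.704×10⁸ m/s
p = γmv = 1.215 × 9.9 × 1.704×10⁸ = 2.050×10⁹ kg·m/s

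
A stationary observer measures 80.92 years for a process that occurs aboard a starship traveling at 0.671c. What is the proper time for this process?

Dilated time Δt = 80.92 years
γ = 1/√(1 - 0.671²) = 1.3487
Δt₀ = Δt/γ = 80.92/1.3487 = 60.00 years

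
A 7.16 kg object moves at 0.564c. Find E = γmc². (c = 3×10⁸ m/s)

γ = 1/√(1 - 0.564²) = 1.211
mc² = 7.16 × (3×10⁸)² = 6.444×10¹⁷ J
E = γmc² = 1.211 × 6.444×10¹⁷ = 7.804×10¹⁷ J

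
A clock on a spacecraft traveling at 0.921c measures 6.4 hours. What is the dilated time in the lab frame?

Proper time Δt₀ = 6.4 hours
γ = 1/√(1 - 0.921²) = 2.567
Δt = γΔt₀ = 2.567 × 6.4 = 16.43 hours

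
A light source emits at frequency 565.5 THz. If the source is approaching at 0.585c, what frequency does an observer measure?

β = v/c = 0.585
(1+β)/(1-β) = 1.585/0.415 = 3.819
Doppler factor = √(3.819) = 1.954
f_obs = 565.5 × 1.954 = 1105 THz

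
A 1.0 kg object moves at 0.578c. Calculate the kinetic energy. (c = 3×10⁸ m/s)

γ = 1/√(1 - 0.578²) = 1.2254
γ - 1 = 0.2254
KE = (γ-1)mc² = 0.2254 × 1.0 × (3×10⁸)² = 2.029×10¹⁶ J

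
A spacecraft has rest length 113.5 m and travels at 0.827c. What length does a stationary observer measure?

Proper length L₀ = 113.5 m
γ = 1/√(1 - 0.827²) = 1.7787
L = L₀/γ = 113.5/1.7787 = 63.81 m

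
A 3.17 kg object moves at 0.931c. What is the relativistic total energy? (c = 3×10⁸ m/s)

γ = 1/√(1 - 0.931²) = 2.7396
mc² = 3.17 × (3×10⁸)² = 2.853×10¹⁷ J
E = γmc² = 2.7396 × 2.853×10¹⁷ = 7.816×10¹⁷ J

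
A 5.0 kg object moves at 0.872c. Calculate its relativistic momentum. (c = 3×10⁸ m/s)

γ = 1/√(1 - 0.872²) = 2.043
v = 0.872 × 3×10⁸ = 2.616×10⁸ m/s
p = γmv = 2.043 × 5.0 × 2.616×10⁸ = 2.672×10⁹ kg·m/s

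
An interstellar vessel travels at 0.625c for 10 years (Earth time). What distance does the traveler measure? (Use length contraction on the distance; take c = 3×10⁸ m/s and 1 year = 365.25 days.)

Earth distance: d = v × t = 0.625c × 10 yr = 5.917×10¹⁶ m
γ = 1.281
d' = d/γ = 5.917×10¹⁶/1.281 = 4.619×10¹⁶ m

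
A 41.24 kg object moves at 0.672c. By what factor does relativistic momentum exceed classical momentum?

p_rel = γmv, p_class = mv
Ratio = γ = 1/√(1 - 0.672²) = 1.350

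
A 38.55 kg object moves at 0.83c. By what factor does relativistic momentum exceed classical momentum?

p_rel = γmv, p_class = mv
Ratio = γ = 1/√(1 - 0.83²) = 1.793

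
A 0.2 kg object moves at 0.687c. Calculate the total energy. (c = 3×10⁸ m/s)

γ = 1/√(1 - 0.687²) = 1.376
mc² = 0.2 × (3×10⁸)² = 1.800×10¹⁶ J
E = γmc² = 1.376 × 1.800×10¹⁶ = 2.477×10¹⁶ J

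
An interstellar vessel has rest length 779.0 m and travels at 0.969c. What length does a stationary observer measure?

Proper length L₀ = 779.0 m
γ = 1/√(1 - 0.969²) = 4.0476
L = L₀/γ = 779.0/4.0476 = 192.5 m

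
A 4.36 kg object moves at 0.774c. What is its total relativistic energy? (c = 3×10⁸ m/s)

γ = 1/√(1 - 0.774²) = 1.5793
mc² = 4.36 × (3×10⁸)² = 3.924×10¹⁷ J
E = γmc² = 1.5793 × 3.924×10¹⁷ = 6.197×10¹⁷ J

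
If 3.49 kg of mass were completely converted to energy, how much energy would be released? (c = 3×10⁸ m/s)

Using E = mc²:
c² = (3×10⁸)² = 9×10¹⁶ m²/s²
E = 3.49 × 9×10¹⁶ = 3.141×10¹⁷ J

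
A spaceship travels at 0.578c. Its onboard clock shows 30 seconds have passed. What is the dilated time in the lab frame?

Proper time Δt₀ = 30 seconds
γ = 1/√(1 - 0.578²) = 1.2254
Δt = γΔt₀ = 1.2254 × 30 = 36.76 seconds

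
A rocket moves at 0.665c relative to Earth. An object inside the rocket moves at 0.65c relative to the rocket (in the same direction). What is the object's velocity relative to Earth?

u = (u' + v)/(1 + u'v/c²)
Numerator: 0.65 + 0.665 = 1.315
Denominator: 1 + 0.43225 = 1.43225
u = 1.315/1.43225 = 0.9181c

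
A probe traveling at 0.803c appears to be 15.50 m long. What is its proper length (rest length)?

Contracted length L = 15.50 m
γ = 1/√(1 - 0.803²) = 1.678
L₀ = γL = 1.678 × 15.50 = 26.01 m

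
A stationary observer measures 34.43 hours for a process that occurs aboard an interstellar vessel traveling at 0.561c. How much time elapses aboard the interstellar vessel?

Dilated time Δt = 34.43 hours
γ = 1/√(1 - 0.561²) = 1.208
Δt₀ = Δt/γ = 34.43/1.208 = 28.50 hours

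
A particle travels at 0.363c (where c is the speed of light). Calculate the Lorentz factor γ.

v/c = 0.363, so (v/c)² = 0.131769
1 - (v/c)² = 0.868231
γ = 1/√(0.868231) = 1.073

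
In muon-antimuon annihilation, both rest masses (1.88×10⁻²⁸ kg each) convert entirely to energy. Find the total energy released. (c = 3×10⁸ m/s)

Both particles have the same rest mass, so total mass = 2m
E = 2m·c² = 2 × 1.88×10⁻²⁸ × (3×10⁸)²
= 2 × 1.88×10⁻²⁸ × 9×10¹⁶
= 3.384×10⁻¹¹ J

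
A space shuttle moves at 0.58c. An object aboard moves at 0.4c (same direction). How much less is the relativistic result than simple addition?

Classical: u' + v = 0.4 + 0.58 = 0.98c
Relativistic: u = (0.4 + 0.58)/(1 + 0.232) = 0.98/1.232 = 0.7955c
Difference: 0.98 - 0.7955 = 0.1845c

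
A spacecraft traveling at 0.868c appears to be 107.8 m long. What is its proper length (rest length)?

Contracted length L = 107.8 m
γ = 1/√(1 - 0.868²) = 2.014
L₀ = γL = 2.014 × 107.8 = 217.1 m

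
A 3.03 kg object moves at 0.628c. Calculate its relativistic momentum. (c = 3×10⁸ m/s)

γ = 1/√(1 - 0.628²) = 1.285
v = 0.628 × 3×10⁸ = 1.884×10⁸ m/s
p = γmv = 1.285 × 3.03 × 1.884×10⁸ = 7.335×10⁸ kg·m/s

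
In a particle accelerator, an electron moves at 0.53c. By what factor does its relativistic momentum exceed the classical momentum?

p_rel = γmv, p_class = mv
Ratio = γ = 1/√(1 - 0.53²)
= 1/√(0.7191) = 1.179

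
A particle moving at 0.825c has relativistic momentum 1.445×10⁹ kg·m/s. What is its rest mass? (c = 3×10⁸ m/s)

γ = 1/√(1 - 0.825²) = 1.7695
v = 0.825 × 3×10⁸ = 2.475×10⁸ m/s
m = p/(γv) = 1.445×10⁹/(1.7695 × 2.475×10⁸) = 3.299 kg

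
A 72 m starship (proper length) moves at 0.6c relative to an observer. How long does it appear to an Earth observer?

Proper length L₀ = 72 m
γ = 1/√(1 - 0.6²) = 1.250
L = L₀/γ = 72/1.250 = 57.60 m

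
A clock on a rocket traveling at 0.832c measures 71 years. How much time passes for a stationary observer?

Proper time Δt₀ = 71 years
γ = 1/√(1 - 0.832²) = 1.803
Δt = γΔt₀ = 1.803 × 71 = 128.0 years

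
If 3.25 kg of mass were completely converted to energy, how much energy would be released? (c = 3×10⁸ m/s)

Using E = mc²:
c² = (3×10⁸)² = 9×10¹⁶ m²/s²
E = 3.25 × 9×10¹⁶ = 2.925×10¹⁷ J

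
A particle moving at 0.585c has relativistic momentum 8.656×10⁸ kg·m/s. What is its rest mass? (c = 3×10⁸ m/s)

γ = 1/√(1 - 0.585²) = 1.233
v = 0.585 × 3×10⁸ = 1.755×10⁸ m/s
m = p/(γv) = 8.656×10⁸/(1.233 × 1.755×10⁸) = 4.000 kg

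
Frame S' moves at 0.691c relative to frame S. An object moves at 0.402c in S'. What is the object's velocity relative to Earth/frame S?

u = (u' + v)/(1 + u'v/c²)
Numerator: 0.402 + 0.691 = 1.093
Denominator: 1 + 0.277782 = 1.277782
u = 1.093/1.277782 = 0.8554c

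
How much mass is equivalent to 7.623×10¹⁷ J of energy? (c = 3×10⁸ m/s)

From E = mc², we get m = E/c²
c² = (3×10⁸)² = 9×10¹⁶ m²/s²
m = 7.623×10¹⁷ / 9×10¹⁶ = 8.470 kg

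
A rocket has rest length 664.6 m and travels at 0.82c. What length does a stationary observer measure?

Proper length L₀ = 664.6 m
γ = 1/√(1 - 0.82²) = 1.747
L = L₀/γ = 664.6/1.747 = 380.4 m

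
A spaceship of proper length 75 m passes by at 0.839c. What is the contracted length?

Proper length L₀ = 75 m
γ = 1/√(1 - 0.839²) = 1.838
L = L₀/γ = 75/1.838 = 40.81 m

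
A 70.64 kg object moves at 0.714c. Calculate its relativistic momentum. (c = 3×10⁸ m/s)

γ = 1/√(1 - 0.714²) = 1.428
v = 0.714 × 3×10⁸ = 2.142×10⁸ m/s
p = γmv = 1.428 × 70.64 × 2.142×10⁸ = 2.161×10¹⁰ kg·m/s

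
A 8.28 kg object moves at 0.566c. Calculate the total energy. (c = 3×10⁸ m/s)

γ = 1/√(1 - 0.566²) = 1.213
mc² = 8.28 × (3×10⁸)² = 7.452×10¹⁷ J
E = γmc² = 1.213 × 7.452×10¹⁷ = 9.039×10¹⁷ J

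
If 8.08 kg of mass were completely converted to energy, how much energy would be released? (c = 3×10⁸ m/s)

Using E = mc²:
c² = (3×10⁸)² = 9×10¹⁶ m²/s²
E = 8.08 × 9×10¹⁶ = 7.272×10¹⁷ J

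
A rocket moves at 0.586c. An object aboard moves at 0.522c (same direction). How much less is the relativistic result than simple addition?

Classical: u' + v = 0.522 + 0.586 = 1.108c
Relativistic: u = (0.522 + 0.586)/(1 + 0.305892) = 1.108/1.305892 = 0.8485c
Difference: 1.108 - 0.8485 = 0.2595c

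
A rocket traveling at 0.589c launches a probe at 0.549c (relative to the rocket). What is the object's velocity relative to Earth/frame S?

u = (u' + v)/(1 + u'v/c²)
Numerator: 0.549 + 0.589 = 1.138
Denominator: 1 + 0.323361 = 1.323361
u = 1.138/1.323361 = 0.8599c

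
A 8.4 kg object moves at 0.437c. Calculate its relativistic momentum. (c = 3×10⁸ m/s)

γ = 1/√(1 - 0.437²) = 1.1118
v = 0.437 × 3×10⁸ = 1.311×10⁸ m/s
p = γmv = 1.1118 × 8.4 × 1.311×10⁸ = 1.224×10⁹ kg·m/s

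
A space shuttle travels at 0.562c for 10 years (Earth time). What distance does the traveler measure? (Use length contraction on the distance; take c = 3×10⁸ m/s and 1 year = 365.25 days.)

Earth distance: d = v × t = 0.562c × 10 yr = 5.321×10¹⁶ m
γ = 1.209
d' = d/γ = 5.321×10¹⁶/1.209 = 4.401×10¹⁶ m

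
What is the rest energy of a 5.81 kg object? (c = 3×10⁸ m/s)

c² = (3×10⁸)² = 9.000×10¹⁶ m²/s²
E₀ = mc² = 5.81 × 9.000×10¹⁶ = 5.229×10¹⁷ J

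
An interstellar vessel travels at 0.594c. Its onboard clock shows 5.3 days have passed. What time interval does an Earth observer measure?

Proper time Δt₀ = 5.3 days
γ = 1/√(1 - 0.594²) = 1.243
Δt = γΔt₀ = 1.243 × 5.3 = 6.588 days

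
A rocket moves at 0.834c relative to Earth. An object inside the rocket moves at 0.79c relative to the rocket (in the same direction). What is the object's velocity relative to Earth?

u = (u' + v)/(1 + u'v/c²)
Numerator: 0.79 + 0.834 = 1.624
Denominator: 1 + 0.65886 = 1.65886
u = 1.624/1.65886 = 0.9790c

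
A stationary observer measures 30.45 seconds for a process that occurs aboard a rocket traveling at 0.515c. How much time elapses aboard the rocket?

Dilated time Δt = 30.45 seconds
γ = 1/√(1 - 0.515²) = 1.1666
Δt₀ = Δt/γ = 30.45/1.1666 = 26.10 seconds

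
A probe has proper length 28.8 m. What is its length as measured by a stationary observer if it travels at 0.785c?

Proper length L₀ = 28.8 m
γ = 1/√(1 - 0.785²) = 1.614
L = L₀/γ = 28.8/1.614 = 17.84 m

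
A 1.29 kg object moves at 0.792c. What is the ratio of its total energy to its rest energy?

E = γmc², E₀ = mc²
E/E₀ = γ = 1/√(1 - 0.792²) = 1.638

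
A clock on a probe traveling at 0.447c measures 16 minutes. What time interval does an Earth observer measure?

Proper time Δt₀ = 16 minutes
γ = 1/√(1 - 0.447²) = 1.118
Δt = γΔt₀ = 1.118 × 16 = 17.89 minutes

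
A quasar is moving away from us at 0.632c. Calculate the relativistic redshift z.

β = 0.632
(1+β)/(1-β) = 1.632/0.368 = 4.435
√(4.435) = 2.106
z = 2.106 - 1 = 1.106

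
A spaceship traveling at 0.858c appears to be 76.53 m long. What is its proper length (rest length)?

Contracted length L = 76.53 m
γ = 1/√(1 - 0.858²) = 1.947
L₀ = γL = 1.947 × 76.53 = 149.0 m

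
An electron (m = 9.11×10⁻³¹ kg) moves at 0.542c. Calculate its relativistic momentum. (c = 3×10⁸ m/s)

γ = 1/√(1 - 0.542²) = 1.190
v = 0.542 × 3×10⁸ = 1.626×10⁸ m/s
p = γmv = 1.190 × 9.11×10⁻³¹ × 1.626×10⁸ = 1.763×10⁻²² kg·m/s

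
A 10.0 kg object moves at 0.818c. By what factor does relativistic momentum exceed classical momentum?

p_rel = γmv, p_class = mv
Ratio = γ = 1/√(1 - 0.818²) = 1.738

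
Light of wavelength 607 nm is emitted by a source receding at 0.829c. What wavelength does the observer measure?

β = 0.829
Wavelength Doppler factor = √(1.829/0.171) = √(10.696) = 3.270
λ_obs = 607 × 3.270 = 1985 nm (redshift)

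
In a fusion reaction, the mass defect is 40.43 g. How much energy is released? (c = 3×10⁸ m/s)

Convert mass defect: Δm = 40.43 g = 0.04043 kg
E = Δm·c² = 0.04043 × (3×10⁸)²
= 0.04043 × 9×10¹⁶ = 3.639×10¹⁵ J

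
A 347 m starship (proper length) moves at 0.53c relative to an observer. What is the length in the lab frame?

Proper length L₀ = 347 m
γ = 1/√(1 - 0.53²) = 1.179
L = L₀/γ = 347/1.179 = 294.3 m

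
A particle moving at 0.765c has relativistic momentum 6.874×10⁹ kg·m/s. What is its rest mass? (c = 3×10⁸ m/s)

γ = 1/√(1 - 0.765²) = 1.553
v = 0.765 × 3×10⁸ = 2.295×10⁸ m/s
m = p/(γv) = 6.874×10⁹/(1.553 × 2.295×10⁸) = 19.29 kg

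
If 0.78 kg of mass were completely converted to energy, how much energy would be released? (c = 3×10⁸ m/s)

Using E = mc²:
c² = (3×10⁸)² = 9×10¹⁶ m²/s²
E = 0.78 × 9×10¹⁶ = 7.020×10¹⁶ J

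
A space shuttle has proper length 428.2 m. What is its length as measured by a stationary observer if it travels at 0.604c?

Proper length L₀ = 428.2 m
γ = 1/√(1 - 0.604²) = 1.2547
L = L₀/γ = 428.2/1.2547 = 341.3 m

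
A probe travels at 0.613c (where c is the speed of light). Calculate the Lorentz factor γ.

v/c = 0.613, so (v/c)² = 0.375769
1 - (v/c)² = 0.624231
γ = 1/√(0.624231) = 1.266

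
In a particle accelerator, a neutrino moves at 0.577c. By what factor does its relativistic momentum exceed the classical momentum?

p_rel = γmv, p_class = mv
Ratio = γ = 1/√(1 - 0.577²)
= 1/√(0.667071) = 1.224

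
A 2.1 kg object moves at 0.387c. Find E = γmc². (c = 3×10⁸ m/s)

γ = 1/√(1 - 0.387²) = 1.0845
mc² = 2.1 × (3×10⁸)² = 1.890×10¹⁷ J
E = γmc² = 1.0845 × 1.890×10¹⁷ = 2.050×10¹⁷ J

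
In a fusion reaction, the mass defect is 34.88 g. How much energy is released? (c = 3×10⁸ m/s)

Convert mass defect: Δm = 34.88 g = 0.03488 kg
E = Δm·c² = 0.03488 × (3×10⁸)²
= 0.03488 × 9×10¹⁶ = 3.139×10¹⁵ J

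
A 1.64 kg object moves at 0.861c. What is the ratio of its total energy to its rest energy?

E = γmc², E₀ = mc²
E/E₀ = γ = 1/√(1 - 0.861²) = 1.966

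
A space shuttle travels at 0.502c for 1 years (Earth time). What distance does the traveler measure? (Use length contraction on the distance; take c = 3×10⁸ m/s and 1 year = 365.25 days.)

Earth distance: d = v × t = 0.502c × 1 yr = 4.75257×10¹⁵ m
γ = 1.15625
d' = d/γ = 4.75257×10¹⁵/1.15625 = 4.110×10¹⁵ m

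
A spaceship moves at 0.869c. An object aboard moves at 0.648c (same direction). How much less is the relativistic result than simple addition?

Classical: u' + v = 0.648 + 0.869 = 1.517c
Relativistic: u = (0.648 + 0.869)/(1 + 0.563112) = 1.517/1.563112 = 0.9705c
Difference: 1.517 - 0.9705 = 0.5465c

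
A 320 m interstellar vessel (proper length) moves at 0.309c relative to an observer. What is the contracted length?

Proper length L₀ = 320 m
γ = 1/√(1 - 0.309²) = 1.0515
L = L₀/γ = 320/1.0515 = 304.3 m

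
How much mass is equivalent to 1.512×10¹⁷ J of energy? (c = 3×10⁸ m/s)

From E = mc², we get m = E/c²
c² = (3×10⁸)² = 9×10¹⁶ m²/s²
m = 1.512×10¹⁷ / 9×10¹⁶ = 1.680 kg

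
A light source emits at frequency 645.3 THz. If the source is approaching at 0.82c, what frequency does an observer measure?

β = v/c = 0.82
(1+β)/(1-β) = 1.82/0.18 = 10.11
Doppler factor = √(10.11) = 3.180
f_obs = 645.3 × 3.180 = 2052 THz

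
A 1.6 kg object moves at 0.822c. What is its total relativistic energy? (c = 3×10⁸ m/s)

γ = 1/√(1 - 0.822²) = 1.756
mc² = 1.6 × (3×10⁸)² = 1.440×10¹⁷ J
E = γmc² = 1.756 × 1.440×10¹⁷ = 2.529×10¹⁷ J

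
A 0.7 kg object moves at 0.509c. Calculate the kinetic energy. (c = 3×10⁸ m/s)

γ = 1/√(1 - 0.509²) = 1.1618
γ - 1 = 0.1618
KE = (γ-1)mc² = 0.1618 × 0.7 × (3×10⁸)² = 1.019×10¹⁶ J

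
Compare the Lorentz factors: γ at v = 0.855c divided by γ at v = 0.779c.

γ₁ = 1/√(1 - 0.855²) = 1.928
γ₂ = 1/√(1 - 0.779²) = 1.595
γ₁/γ₂ = 1.928/1.595 = 1.209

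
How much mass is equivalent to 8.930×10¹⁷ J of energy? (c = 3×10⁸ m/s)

From E = mc², we get m = E/c²
c² = (3×10⁸)² = 9×10¹⁶ m²/s²
m = 8.930×10¹⁷ / 9×10¹⁶ = 9.922 kg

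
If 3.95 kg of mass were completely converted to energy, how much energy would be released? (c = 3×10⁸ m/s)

Using E = mc²:
c² = (3×10⁸)² = 9×10¹⁶ m²/s²
E = 3.95 × 9×10¹⁶ = 3.555×10¹⁷ J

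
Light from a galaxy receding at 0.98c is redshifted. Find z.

β = 0.98
(1+β)/(1-β) = 1.98/0.02 = 99.00
√(99.00) = 9.950
z = 9.950 - 1 = 8.950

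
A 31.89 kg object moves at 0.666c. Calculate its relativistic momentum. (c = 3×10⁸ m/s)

γ = 1/√(1 - 0.666²) = 1.3406
v = 0.666 × 3×10⁸ = 1.998×10⁸ m/s
p = γmv = 1.3406 × 31.89 × 1.998×10⁸ = 8.542×10⁹ kg·m/s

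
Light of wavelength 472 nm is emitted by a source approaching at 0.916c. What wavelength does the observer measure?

β = 0.916
Wavelength Doppler factor = √(0.084/1.916) = √(0.04384) = 0.20938
λ_obs = 472 × 0.20938 = 98.83 nm (blueshift)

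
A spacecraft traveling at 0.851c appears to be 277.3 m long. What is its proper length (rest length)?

Contracted length L = 277.3 m
γ = 1/√(1 - 0.851²) = 1.904
L₀ = γL = 1.904 × 277.3 = 528.0 m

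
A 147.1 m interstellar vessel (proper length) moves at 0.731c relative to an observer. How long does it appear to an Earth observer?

Proper length L₀ = 147.1 m
γ = 1/√(1 - 0.731²) = 1.465
L = L₀/γ = 147.1/1.465 = 100.4 m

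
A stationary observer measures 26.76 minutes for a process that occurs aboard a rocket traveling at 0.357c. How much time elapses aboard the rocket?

Dilated time Δt = 26.76 minutes
γ = 1/√(1 - 0.357²) = 1.0705
Δt₀ = Δt/γ = 26.76/1.0705 = 25.00 minutes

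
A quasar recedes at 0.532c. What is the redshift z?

β = 0.532
(1+β)/(1-β) = 1.532/0.468 = 3.2735
√(3.2735) = 1.8093
z = 1.8093 - 1 = 0.8093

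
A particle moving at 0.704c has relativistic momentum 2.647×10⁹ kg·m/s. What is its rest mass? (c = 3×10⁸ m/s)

γ = 1/√(1 - 0.704²) = 1.408
v = 0.704 × 3×10⁸ = 2.112×10⁸ m/s
m = p/(γv) = 2.647×10⁹/(1.408 × 2.112×10⁸) = 8.901 kg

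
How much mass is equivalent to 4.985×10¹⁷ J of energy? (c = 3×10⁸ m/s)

From E = mc², we get m = E/c²
c² = (3×10⁸)² = 9×10¹⁶ m²/s²
m = 4.985×10¹⁷ / 9×10¹⁶ = 5.539 kg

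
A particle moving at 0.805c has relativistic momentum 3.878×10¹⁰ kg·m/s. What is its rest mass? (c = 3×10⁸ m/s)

γ = 1/√(1 - 0.805²) = 1.6856
v = 0.805 × 3×10⁸ = 2.415×10⁸ m/s
m = p/(γv) = 3.878×10¹⁰/(1.6856 × 2.415×10⁸) = 95.27 kg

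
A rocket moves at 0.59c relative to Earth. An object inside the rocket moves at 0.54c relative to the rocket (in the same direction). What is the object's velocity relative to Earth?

u = (u' + v)/(1 + u'v/c²)
Numerator: 0.54 + 0.59 = 1.13
Denominator: 1 + 0.3186 = 1.3186
u = 1.13/1.3186 = 0.8570c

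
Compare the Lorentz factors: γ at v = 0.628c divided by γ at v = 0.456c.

γ₁ = 1/√(1 - 0.628²) = 1.2850
γ₂ = 1/√(1 - 0.456²) = 1.1236
γ₁/γ₂ = 1.2850/1.1236 = 1.144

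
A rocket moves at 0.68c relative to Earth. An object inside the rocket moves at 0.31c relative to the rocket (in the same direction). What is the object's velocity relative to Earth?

u = (u' + v)/(1 + u'v/c²)
Numerator: 0.31 + 0.68 = 0.99
Denominator: 1 + 0.2108 = 1.2108
u = 0.99/1.2108 = 0.8176c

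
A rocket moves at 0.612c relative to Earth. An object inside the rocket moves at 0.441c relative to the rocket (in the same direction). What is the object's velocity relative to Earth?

u = (u' + v)/(1 + u'v/c²)
Numerator: 0.441 + 0.612 = 1.053
Denominator: 1 + 0.269892 = 1.269892
u = 1.053/1.269892 = 0.8292c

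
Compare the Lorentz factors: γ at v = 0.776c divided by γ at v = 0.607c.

γ₁ = 1/√(1 - 0.776²) = 1.585
γ₂ = 1/√(1 - 0.607²) = 1.258
γ₁/γ₂ = 1.585/1.258 = 1.260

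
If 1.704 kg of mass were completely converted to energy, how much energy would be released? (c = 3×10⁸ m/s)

Using E = mc²:
c² = (3×10⁸)² = 9×10¹⁶ m²/s²
E = 1.704 × 9×10¹⁶ = 1.534×10¹⁷ J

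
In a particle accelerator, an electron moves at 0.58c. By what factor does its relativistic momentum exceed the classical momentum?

p_rel = γmv, p_class = mv
Ratio = γ = 1/√(1 - 0.58²)
= 1/√(0.6636) = 1.228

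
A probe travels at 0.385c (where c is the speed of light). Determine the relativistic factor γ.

v/c = 0.385, so (v/c)² = 0.148225
1 - (v/c)² = 0.851775
γ = 1/√(0.851775) = 1.084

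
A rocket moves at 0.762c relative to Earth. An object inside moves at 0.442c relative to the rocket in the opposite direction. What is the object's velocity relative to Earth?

Object's velocity in rocket frame is u' = -0.442c
u = (u' + v)/(1 + u'v/c²) = (v - 0.442)/(1 - 0.442·v/c²)
Numerator: 0.762 - 0.442 = 0.32
Denominator: 1 - 0.336804 = 0.663196
u = 0.32/0.663196 = 0.4825c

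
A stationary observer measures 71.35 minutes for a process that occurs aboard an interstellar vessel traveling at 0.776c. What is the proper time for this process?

Dilated time Δt = 71.35 minutes
γ = 1/√(1 - 0.776²) = 1.5855
Δt₀ = Δt/γ = 71.35/1.5855 = 45.00 minutes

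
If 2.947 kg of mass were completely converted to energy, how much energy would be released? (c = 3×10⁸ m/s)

Using E = mc²:
c² = (3×10⁸)² = 9×10¹⁶ m²/s²
E = 2.947 × 9×10¹⁶ = 2.652×10¹⁷ J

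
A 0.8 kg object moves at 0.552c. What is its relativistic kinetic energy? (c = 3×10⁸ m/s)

γ = 1/√(1 - 0.552²) = 1.1993
γ - 1 = 0.1993
KE = (γ-1)mc² = 0.1993 × 0.8 × (3×10⁸)² = 1.435×10¹⁶ J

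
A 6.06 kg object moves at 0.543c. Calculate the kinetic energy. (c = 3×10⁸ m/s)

γ = 1/√(1 - 0.543²) = 1.1909
γ - 1 = 0.1909
KE = (γ-1)mc² = 0.1909 × 6.06 × (3×10⁸)² = 1.041×10¹⁷ J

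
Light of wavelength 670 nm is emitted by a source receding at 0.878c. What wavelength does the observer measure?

β = 0.878
Wavelength Doppler factor = √(1.878/0.122) = √(15.393) = 3.9234
λ_obs = 670 × 3.9234 = 2629 nm (redshift)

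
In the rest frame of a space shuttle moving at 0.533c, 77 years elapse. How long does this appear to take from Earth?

Proper time Δt₀ = 77 years
γ = 1/√(1 - 0.533²) = 1.18187
Δt = γΔt₀ = 1.18187 × 77 = 91.00 years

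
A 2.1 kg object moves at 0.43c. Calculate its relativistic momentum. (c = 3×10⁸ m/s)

γ = 1/√(1 - 0.43²) = 1.10763
v = 0.43 × 3×10⁸ = 1.290×10⁸ m/s
p = γmv = 1.10763 × 2.1 × 1.290×10⁸ = 3.001×10⁸ kg·m/s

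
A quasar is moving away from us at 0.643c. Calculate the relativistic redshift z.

β = 0.643
(1+β)/(1-β) = 1.643/0.357 = 4.602
√(4.602) = 2.145
z = 2.145 - 1 = 1.145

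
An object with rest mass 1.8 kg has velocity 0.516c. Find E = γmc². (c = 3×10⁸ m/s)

γ = 1/√(1 - 0.516²) = 1.167
mc² = 1.8 × (3×10⁸)² = 1.620×10¹⁷ J
E = γmc² = 1.167 × 1.620×10¹⁷ = 1.891×10¹⁷ J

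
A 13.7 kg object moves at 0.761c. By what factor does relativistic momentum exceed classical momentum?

p_rel = γmv, p_class = mv
Ratio = γ = 1/√(1 - 0.761²) = 1.541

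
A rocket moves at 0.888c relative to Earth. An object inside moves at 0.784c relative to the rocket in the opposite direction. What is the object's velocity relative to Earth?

Object's velocity in rocket frame is u' = -0.784c
u = (u' + v)/(1 + u'v/c²) = (v - 0.784)/(1 - 0.784·v/c²)
Numerator: 0.888 - 0.784 = 0.104
Denominator: 1 - 0.696192 = 0.303808
u = 0.104/0.303808 = 0.3423c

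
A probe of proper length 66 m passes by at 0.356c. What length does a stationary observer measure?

Proper length L₀ = 66 m
γ = 1/√(1 - 0.356²) = 1.070
L = L₀/γ = 66/1.070 = 61.68 m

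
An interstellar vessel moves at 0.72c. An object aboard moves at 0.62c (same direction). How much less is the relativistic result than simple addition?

Classical: u' + v = 0.62 + 0.72 = 1.34c
Relativistic: u = (0.62 + 0.72)/(1 + 0.4464) = 1.34/1.4464 = 0.9264c
Difference: 1.34 - 0.9264 = 0.4136c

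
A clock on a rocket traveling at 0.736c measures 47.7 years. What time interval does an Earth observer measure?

Proper time Δt₀ = 47.7 years
γ = 1/√(1 - 0.736²) = 1.4771
Δt = γΔt₀ = 1.4771 × 47.7 = 70.46 years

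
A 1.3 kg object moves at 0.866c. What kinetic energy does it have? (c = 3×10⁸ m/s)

γ = 1/√(1 - 0.866²) = 1.9998
γ - 1 = 0.9998
KE = (γ-1)mc² = 0.9998 × 1.3 × (3×10⁸)² = 1.170×10¹⁷ J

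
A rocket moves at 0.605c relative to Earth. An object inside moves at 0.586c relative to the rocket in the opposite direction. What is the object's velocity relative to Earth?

Object's velocity in rocket frame is u' = -0.586c
u = (u' + v)/(1 + u'v/c²) = (v - 0.586)/(1 - 0.586·v/c²)
Numerator: 0.605 - 0.586 = 0.019
Denominator: 1 - 0.35453 = 0.64547
u = 0.019/0.64547 = 0.02944c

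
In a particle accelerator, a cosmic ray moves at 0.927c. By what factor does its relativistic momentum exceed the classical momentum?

p_rel = γmv, p_class = mv
Ratio = γ = 1/√(1 - 0.927²)
= 1/√(0.140671) = 2.666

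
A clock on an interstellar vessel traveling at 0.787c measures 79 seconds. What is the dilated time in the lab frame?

Proper time Δt₀ = 79 seconds
γ = 1/√(1 - 0.787²) = 1.62087
Δt = γΔt₀ = 1.62087 × 79 = 128.0 seconds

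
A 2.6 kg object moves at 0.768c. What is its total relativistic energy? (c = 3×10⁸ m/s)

γ = 1/√(1 - 0.768²) = 1.5614
mc² = 2.6 × (3×10⁸)² = 2.340×10¹⁷ J
E = γmc² = 1.5614 × 2.340×10¹⁷ = 3.654×10¹⁷ J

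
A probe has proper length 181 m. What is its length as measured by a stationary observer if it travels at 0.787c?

Proper length L₀ = 181 m
γ = 1/√(1 - 0.787²) = 1.621
L = L₀/γ = 181/1.621 = 111.7 m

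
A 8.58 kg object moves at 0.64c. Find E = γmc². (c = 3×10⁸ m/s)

γ = 1/√(1 - 0.64²) = 1.301
mc² = 8.58 × (3×10⁸)² = 7.722×10¹⁷ J
E = γmc² = 1.301 × 7.722×10¹⁷ = 1.005×10¹⁸ J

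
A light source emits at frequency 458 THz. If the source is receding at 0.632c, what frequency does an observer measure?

β = v/c = 0.632
(1-β)/(1+β) = 0.368/1.632 = 0.2255
Doppler factor = √(0.2255) = 0.4749
f_obs = 458 × 0.4749 = 217.5 THz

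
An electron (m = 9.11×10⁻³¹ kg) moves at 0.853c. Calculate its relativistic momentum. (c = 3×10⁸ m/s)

γ = 1/√(1 - 0.853²) = 1.916
v = 0.853 × 3×10⁸ = 2.559×10⁸ m/s
p = γmv = 1.916 × 9.11×10⁻³¹ × 2.559×10⁸ = 4.467×10⁻²² kg·m/s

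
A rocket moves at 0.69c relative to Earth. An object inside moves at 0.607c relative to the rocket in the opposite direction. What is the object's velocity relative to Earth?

Object's velocity in rocket frame is u' = -0.607c
u = (u' + v)/(1 + u'v/c²) = (v - 0.607)/(1 - 0.607·v/c²)
Numerator: 0.69 - 0.607 = 0.083
Denominator: 1 - 0.41883 = 0.58117
u = 0.083/0.58117 = 0.1428c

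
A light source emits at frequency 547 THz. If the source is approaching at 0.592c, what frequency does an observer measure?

β = v/c = 0.592
(1+β)/(1-β) = 1.592/0.408 = 3.90196
Doppler factor = √(3.90196) = 1.97534
f_obs = 547 × 1.97534 = 1081 THz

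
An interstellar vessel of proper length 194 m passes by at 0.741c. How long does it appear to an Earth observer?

Proper length L₀ = 194 m
γ = 1/√(1 - 0.741²) = 1.489
L = L₀/γ = 194/1.489 = 130.3 m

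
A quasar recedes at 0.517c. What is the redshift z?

β = 0.517
(1+β)/(1-β) = 1.517/0.483 = 3.1408
√(3.1408) = 1.7722
z = 1.7722 - 1 = 0.7722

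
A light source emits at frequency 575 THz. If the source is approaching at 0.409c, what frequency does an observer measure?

β = v/c = 0.409
(1+β)/(1-β) = 1.409/0.591 = 2.384
Doppler factor = √(2.384) = 1.544
f_obs = 575 × 1.544 = 887.8 THz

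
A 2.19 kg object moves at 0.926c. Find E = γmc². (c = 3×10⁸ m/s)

γ = 1/√(1 - 0.926²) = 2.649
mc² = 2.19 × (3×10⁸)² = 1.971×10¹⁷ J
E = γmc² = 2.649 × 1.971×10¹⁷ = 5.221×10¹⁷ J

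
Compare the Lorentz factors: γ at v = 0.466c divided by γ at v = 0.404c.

γ₁ = 1/√(1 - 0.466²) = 1.130
γ₂ = 1/√(1 - 0.404²) = 1.093
γ₁/γ₂ = 1.130/1.093 = 1.034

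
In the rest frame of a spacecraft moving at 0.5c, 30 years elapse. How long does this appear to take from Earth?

Proper time Δt₀ = 30 years
γ = 1/√(1 - 0.5²) = 1.1547
Δt = γΔt₀ = 1.1547 × 30 = 34.64 years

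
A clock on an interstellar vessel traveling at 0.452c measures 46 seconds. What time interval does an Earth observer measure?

Proper time Δt₀ = 46 seconds
γ = 1/√(1 - 0.452²) = 1.121
Δt = γΔt₀ = 1.121 × 46 = 51.57 seconds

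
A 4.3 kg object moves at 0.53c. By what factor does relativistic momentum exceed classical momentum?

p_rel = γmv, p_class = mv
Ratio = γ = 1/√(1 - 0.53²) = 1.179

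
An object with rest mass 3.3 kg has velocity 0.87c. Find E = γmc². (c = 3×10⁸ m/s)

γ = 1/√(1 - 0.87²) = 2.0282
mc² = 3.3 × (3×10⁸)² = 2.970×10¹⁷ J
E = γmc² = 2.0282 × 2.970×10¹⁷ = 6.024×10¹⁷ J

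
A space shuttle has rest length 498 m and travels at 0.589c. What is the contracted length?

Proper length L₀ = 498 m
γ = 1/√(1 - 0.589²) = 1.2374
L = L₀/γ = 498/1.2374 = 402.5 m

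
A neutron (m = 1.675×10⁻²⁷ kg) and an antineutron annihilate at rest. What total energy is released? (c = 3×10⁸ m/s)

Both particles have the same rest mass, so total mass = 2m
E = 2m·c² = 2 × 1.675×10⁻²⁷ × (3×10⁸)²
= 2 × 1.675×10⁻²⁷ × 9×10¹⁶
= 3.015×10⁻¹⁰ J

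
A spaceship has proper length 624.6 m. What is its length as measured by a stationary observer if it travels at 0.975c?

Proper length L₀ = 624.6 m
γ = 1/√(1 - 0.975²) = 4.500
L = L₀/γ = 624.6/4.500 = 138.8 m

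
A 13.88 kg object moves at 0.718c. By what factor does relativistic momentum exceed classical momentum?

p_rel = γmv, p_class = mv
Ratio = γ = 1/√(1 - 0.718²) = 1.437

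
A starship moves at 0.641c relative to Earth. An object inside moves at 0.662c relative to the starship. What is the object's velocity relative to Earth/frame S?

u = (u' + v)/(1 + u'v/c²)
Numerator: 0.662 + 0.641 = 1.303
Denominator: 1 + 0.424342 = 1.424342
u = 1.303/1.424342 = 0.9148c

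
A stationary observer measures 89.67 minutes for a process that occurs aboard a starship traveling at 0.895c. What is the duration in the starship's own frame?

Dilated time Δt = 89.67 minutes
γ = 1/√(1 - 0.895²) = 2.242
Δt₀ = Δt/γ = 89.67/2.242 = 40.00 minutes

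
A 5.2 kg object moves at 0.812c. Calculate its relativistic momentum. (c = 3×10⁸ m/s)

γ = 1/√(1 - 0.812²) = 1.713
v = 0.812 × 3×10⁸ = 2.436×10⁸ m/s
p = γmv = 1.713 × 5.2 × 2.436×10⁸ = 2.170×10⁹ kg·m/s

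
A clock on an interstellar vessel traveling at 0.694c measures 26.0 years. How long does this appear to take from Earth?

Proper time Δt₀ = 26.0 years
γ = 1/√(1 - 0.694²) = 1.389
Δt = γΔt₀ = 1.389 × 26.0 = 36.11 years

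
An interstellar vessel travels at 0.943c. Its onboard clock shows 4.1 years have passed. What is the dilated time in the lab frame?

Proper time Δt₀ = 4.1 years
γ = 1/√(1 - 0.943²) = 3.005
Δt = γΔt₀ = 3.005 × 4.1 = 12.32 years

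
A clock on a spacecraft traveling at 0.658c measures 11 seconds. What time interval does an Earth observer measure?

Proper time Δt₀ = 11 seconds
γ = 1/√(1 - 0.658²) = 1.328
Δt = γΔt₀ = 1.328 × 11 = 14.61 seconds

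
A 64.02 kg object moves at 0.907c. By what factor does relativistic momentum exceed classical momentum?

p_rel = γmv, p_class = mv
Ratio = γ = 1/√(1 - 0.907²) = 2.375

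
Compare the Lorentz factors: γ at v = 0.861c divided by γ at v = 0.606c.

γ₁ = 1/√(1 - 0.861²) = 1.966
γ₂ = 1/√(1 - 0.606²) = 1.257
γ₁/γ₂ = 1.966/1.257 = 1.564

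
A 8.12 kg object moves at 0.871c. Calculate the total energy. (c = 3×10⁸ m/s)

γ = 1/√(1 - 0.871²) = 2.0355
mc² = 8.12 × (3×10⁸)² = 7.308×10¹⁷ J
E = γmc² = 2.0355 × 7.308×10¹⁷ = 1.488×10¹⁸ J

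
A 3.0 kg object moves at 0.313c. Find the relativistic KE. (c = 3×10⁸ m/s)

γ = 1/√(1 - 0.313²) = 1.052905
γ - 1 = 0.052905
KE = (γ-1)mc² = 0.052905 × 3.0 × (3×10⁸)² = 1.428×10¹⁶ J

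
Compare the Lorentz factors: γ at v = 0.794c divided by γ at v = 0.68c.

γ₁ = 1/√(1 - 0.794²) = 1.645
γ₂ = 1/√(1 - 0.68²) = 1.364
γ₁/γ₂ = 1.645/1.364 = 1.206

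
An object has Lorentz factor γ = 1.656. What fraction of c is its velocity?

From γ = 1/√(1 - v²/c²):
1/γ² = 1/1.656² = 0.3647
v²/c² = 1 - 0.3647 = 0.6353
v/c = √(0.6353) = 0.7971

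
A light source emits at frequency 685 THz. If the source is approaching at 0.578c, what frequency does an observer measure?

β = v/c = 0.578
(1+β)/(1-β) = 1.578/0.422 = 3.739
Doppler factor = √(3.739) = 1.934
f_obs = 685 × 1.934 = 1325 THz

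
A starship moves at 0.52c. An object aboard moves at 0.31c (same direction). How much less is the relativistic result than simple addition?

Classical: u' + v = 0.31 + 0.52 = 0.83c
Relativistic: u = (0.31 + 0.52)/(1 + 0.1612) = 0.83/1.1612 = 0.7148c
Difference: 0.83 - 0.7148 = 0.1152c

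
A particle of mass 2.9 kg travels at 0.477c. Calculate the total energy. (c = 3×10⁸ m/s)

γ = 1/√(1 - 0.477²) = 1.138
mc² = 2.9 × (3×10⁸)² = 2.610×10¹⁷ J
E = γmc² = 1.138 × 2.610×10¹⁷ = 2.970×10¹⁷ J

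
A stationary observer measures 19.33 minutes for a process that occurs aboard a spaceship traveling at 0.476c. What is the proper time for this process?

Dilated time Δt = 19.33 minutes
γ = 1/√(1 - 0.476²) = 1.137
Δt₀ = Δt/γ = 19.33/1.137 = 17.00 minutes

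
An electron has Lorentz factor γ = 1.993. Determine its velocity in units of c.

From γ = 1/√(1 - v²/c²):
1/γ² = 1/1.993² = 0.2518
v²/c² = 1 - 0.2518 = 0.7482
v/c = √(0.7482) = 0.8650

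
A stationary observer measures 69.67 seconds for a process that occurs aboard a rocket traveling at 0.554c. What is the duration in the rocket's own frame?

Dilated time Δt = 69.67 seconds
γ = 1/√(1 - 0.554²) = 1.2012
Δt₀ = Δt/γ = 69.67/1.2012 = 58.00 seconds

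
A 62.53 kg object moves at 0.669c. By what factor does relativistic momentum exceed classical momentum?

p_rel = γmv, p_class = mv
Ratio = γ = 1/√(1 - 0.669²) = 1.345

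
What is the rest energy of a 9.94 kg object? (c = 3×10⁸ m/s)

c² = (3×10⁸)² = 9.000×10¹⁶ m²/s²
E₀ = mc² = 9.94 × 9.000×10¹⁶ = 8.946×10¹⁷ J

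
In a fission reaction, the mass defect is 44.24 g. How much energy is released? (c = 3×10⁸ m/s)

Convert mass defect: Δm = 44.24 g = 0.04424 kg
E = Δm·c² = 0.04424 × (3×10⁸)²
= 0.04424 × 9×10¹⁶ = 3.982×10¹⁵ J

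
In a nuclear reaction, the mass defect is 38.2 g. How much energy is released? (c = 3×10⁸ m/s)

Convert mass defect: Δm = 38.2 g = 0.0382 kg
E = Δm·c² = 0.0382 × (3×10⁸)²
= 0.0382 × 9×10¹⁶ = 3.438×10¹⁵ J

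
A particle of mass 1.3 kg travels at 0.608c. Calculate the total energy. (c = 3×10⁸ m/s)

γ = 1/√(1 - 0.608²) = 1.260
mc² = 1.3 × (3×10⁸)² = 1.170×10¹⁷ J
E = γmc² = 1.260 × 1.170×10¹⁷ = 1.474×10¹⁷ J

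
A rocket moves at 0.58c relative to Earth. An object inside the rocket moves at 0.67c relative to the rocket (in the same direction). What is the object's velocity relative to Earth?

u = (u' + v)/(1 + u'v/c²)
Numerator: 0.67 + 0.58 = 1.25
Denominator: 1 + 0.3886 = 1.3886
u = 1.25/1.3886 = 0.9002c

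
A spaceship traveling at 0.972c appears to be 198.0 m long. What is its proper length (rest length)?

Contracted length L = 198.0 m
γ = 1/√(1 - 0.972²) = 4.2557
L₀ = γL = 4.2557 × 198.0 = 842.6 m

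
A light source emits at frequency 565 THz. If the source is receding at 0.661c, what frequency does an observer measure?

β = v/c = 0.661
(1-β)/(1+β) = 0.339/1.661 = 0.204094
Doppler factor = √(0.204094) = 0.451768
f_obs = 565 × 0.451768 = 255.2 THz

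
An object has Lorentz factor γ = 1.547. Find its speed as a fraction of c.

From γ = 1/√(1 - v²/c²):
1/γ² = 1/1.547² = 0.4178
v²/c² = 1 - 0.4178 = 0.5822
v/c = √(0.5822) = 0.7630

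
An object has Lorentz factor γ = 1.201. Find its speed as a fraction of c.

From γ = 1/√(1 - v²/c²):
1/γ² = 1/1.201² = 0.6933
v²/c² = 1 - 0.6933 = 0.3067
v/c = √(0.3067) = 0.5538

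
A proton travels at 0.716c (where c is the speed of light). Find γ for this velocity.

v/c = 0.716, so (v/c)² = 0.512656
1 - (v/c)² = 0.487344
γ = 1/√(0.487344) = 1.432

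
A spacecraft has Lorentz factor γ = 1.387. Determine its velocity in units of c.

From γ = 1/√(1 - v²/c²):
1/γ² = 1/1.387² = 0.5198
v²/c² = 1 - 0.5198 = 0.4802
v/c = √(0.4802) = 0.6930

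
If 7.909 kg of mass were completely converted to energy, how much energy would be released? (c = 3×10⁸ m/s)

Using E = mc²:
c² = (3×10⁸)² = 9×10¹⁶ m²/s²
E = 7.909 × 9×10¹⁶ = 7.118×10¹⁷ J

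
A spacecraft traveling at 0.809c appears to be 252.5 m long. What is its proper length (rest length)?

Contracted length L = 252.5 m
γ = 1/√(1 - 0.809²) = 1.7012
L₀ = γL = 1.7012 × 252.5 = 429.6 m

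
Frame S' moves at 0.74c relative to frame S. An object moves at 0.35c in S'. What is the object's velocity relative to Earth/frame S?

u = (u' + v)/(1 + u'v/c²)
Numerator: 0.35 + 0.74 = 1.09
Denominator: 1 + 0.259 = 1.259
u = 1.09/1.259 = 0.8658c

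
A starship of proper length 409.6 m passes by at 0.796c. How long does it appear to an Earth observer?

Proper length L₀ = 409.6 m
γ = 1/√(1 - 0.796²) = 1.652
L = L₀/γ = 409.6/1.652 = 247.9 m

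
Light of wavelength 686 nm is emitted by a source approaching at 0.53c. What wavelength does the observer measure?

β = 0.53
Wavelength Doppler factor = √(0.47/1.53) = √(0.30719) = 0.5542
λ_obs = 686 × 0.5542 = 380.2 nm (blueshift)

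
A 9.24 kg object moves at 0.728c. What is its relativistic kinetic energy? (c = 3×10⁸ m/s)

γ = 1/√(1 - 0.728²) = 1.4586
γ - 1 = 0.4586
KE = (γ-1)mc² = 0.4586 × 9.24 × (3×10⁸)² = 3.814×10¹⁷ J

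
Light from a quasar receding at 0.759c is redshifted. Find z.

β = 0.759
(1+β)/(1-β) = 1.759/0.241 = 7.299
√(7.299) = 2.702
z = 2.702 - 1 = 1.702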